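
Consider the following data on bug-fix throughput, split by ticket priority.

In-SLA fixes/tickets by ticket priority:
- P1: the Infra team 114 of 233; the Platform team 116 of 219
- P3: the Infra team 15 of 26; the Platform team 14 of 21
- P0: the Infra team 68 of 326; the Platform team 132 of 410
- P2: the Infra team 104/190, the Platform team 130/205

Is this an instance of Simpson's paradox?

P1: the Infra team 114/233 = 48.9%, the Platform team 116/219 = 53.0% → the Platform team
P3: the Infra team 15/26 = 57.7%, the Platform team 14/21 = 66.7% → the Platform team
P0: the Infra team 68/326 = 20.9%, the Platform team 132/410 = 32.2% → the Platform team
P2: the Infra team 104/190 = 54.7%, the Platform team 130/205 = 63.4% → the Platform team
Overall: the Infra team 301/775 = 38.8%, the Platform team 392/855 = 45.8% → the Platform team
The Platform team wins overall and in every ticket group — no reversal.

No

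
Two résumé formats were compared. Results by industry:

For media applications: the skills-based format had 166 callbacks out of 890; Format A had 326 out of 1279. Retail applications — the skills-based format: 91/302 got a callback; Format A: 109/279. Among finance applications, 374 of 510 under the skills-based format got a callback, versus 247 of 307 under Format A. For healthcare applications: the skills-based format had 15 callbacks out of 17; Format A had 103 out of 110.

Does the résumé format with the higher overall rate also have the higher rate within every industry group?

Media: the skills-based format 166/890 = 18.7%, Format A 326/1279 = 25.5% → Format A
Retail: the skills-based format 91/302 = 30.1%, Format A 109/279 = 39.1% → Format A
Finance: the skills-based format 374/510 = 73.3%, Format A 247/307 = 80.5% → Format A
Healthcare: the skills-based format 15/17 = 88.2%, Format A 103/110 = 93.6% → Format A
Overall: the skills-based format 646/1719 = 37.6%, Format A 785/1975 = 39.7% → Format A
Format A wins overall and in every industry group — no reversal.

Yes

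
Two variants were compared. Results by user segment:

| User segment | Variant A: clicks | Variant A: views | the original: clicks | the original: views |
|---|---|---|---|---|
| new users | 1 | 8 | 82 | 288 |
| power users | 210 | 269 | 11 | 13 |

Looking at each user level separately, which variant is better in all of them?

the original

New users: Variant A 1/8 = 12.5%, the original 82/288 = 28.5% → the original
Power users: Variant A 210/269 = 78.1%, the original 11/13 = 84.6% → the original
The original has the higher rate in both groups.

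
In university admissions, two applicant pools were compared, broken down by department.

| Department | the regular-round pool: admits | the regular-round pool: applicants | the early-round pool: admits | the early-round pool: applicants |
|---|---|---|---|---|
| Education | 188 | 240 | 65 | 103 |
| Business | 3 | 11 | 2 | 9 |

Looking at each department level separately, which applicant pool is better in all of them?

Education: the regular-round pool 188/240 = 78.3%, the early-round pool 65/103 = 63.1% → the regular-round pool
Business: the regular-round pool 3/11 = 27.3%, the early-round pool 2/9 = 22.2% → the regular-round pool
The regular-round pool has the higher rate in both groups.

the regular-round pool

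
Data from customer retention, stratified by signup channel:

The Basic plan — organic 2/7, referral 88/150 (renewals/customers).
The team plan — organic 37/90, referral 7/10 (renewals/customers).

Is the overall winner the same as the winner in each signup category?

Organic: the Basic plan 2/7 = 28.6%, the team plan 37/90 = 41.1% → the team plan
Referral: the Basic plan 88/150 = 58.7%, the team plan 7/10 = 70.0% → the team plan
Overall: the Basic plan 90/157 = 57.3%, the team plan 44/100 = 44.0% → the Basic plan
The team plan wins each signup group but the Basic plan wins overall — the comparison reverses. The team plan's customers skew toward organic, which has a lower base rate.

No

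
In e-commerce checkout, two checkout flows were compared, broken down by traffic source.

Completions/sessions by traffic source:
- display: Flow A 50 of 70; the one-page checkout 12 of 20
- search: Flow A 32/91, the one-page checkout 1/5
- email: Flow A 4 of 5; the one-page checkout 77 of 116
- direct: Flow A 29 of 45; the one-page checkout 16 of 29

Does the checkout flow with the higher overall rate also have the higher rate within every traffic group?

Display: Flow A 50/70 = 71.4%, the one-page checkout 12/20 = 60.0% → Flow A
Search: Flow A 32/91 = 35.2%, the one-page checkout 1/5 = 20.0% → Flow A
Email: Flow A 4/5 = 80.0%, the one-page checkout 77/116 = 66.4% → Flow A
Direct: Flow A 29/45 = 64.4%, the one-page checkout 16/29 = 55.2% → Flow A
Overall: Flow A 115/211 = 54.5%, the one-page checkout 106/170 = 62.4% → the one-page checkout
Flow A wins each traffic group but the one-page checkout wins overall — the comparison reverses. Flow A's sessions skew toward search, which has a lower base rate.

No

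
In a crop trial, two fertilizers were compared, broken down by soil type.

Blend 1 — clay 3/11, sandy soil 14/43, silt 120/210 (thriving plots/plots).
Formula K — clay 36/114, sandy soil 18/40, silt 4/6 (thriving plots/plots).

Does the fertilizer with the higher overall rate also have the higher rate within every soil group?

No

Clay: Blend 1 3/11 = 27.3%, Formula K 36/114 = 31.6% → Formula K
Sandy soil: Blend 1 14/43 = 32.6%, Formula K 18/40 = 45.0% → Formula K
Silt: Blend 1 120/210 = 57.1%, Formula K 4/6 = 66.7% → Formula K
Overall: Blend 1 137/264 = 51.9%, Formula K 58/160 = 36.2% → Blend 1
Formula K wins each soil group but Blend 1 wins overall — the comparison reverses. Formula K's plots skew toward clay, which has a lower base rate.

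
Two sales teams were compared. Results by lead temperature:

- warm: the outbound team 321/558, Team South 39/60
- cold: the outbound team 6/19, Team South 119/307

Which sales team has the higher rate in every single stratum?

Team South

Warm: the outbound team 321/558 = 57.5%, Team South 39/60 = 65.0% → Team South
Cold: the outbound team 6/19 = 31.6%, Team South 119/307 = 38.8% → Team South
Team South has the higher rate in both groups.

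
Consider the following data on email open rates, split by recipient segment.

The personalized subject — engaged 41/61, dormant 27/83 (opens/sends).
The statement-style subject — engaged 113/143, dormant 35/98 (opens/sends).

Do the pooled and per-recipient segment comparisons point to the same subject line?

Engaged: the personalized subject 41/61 = 67.2%, the statement-style subject 113/143 = 79.0% → the statement-style subject
Dormant: the personalized subject 27/83 = 32.5%, the statement-style subject 35/98 = 35.7% → the statement-style subject
Overall: the personalized subject 68/144 = 47.2%, the statement-style subject 148/241 = 61.4% → the statement-style subject
The statement-style subject wins overall and in every recipient group — no reversal.

Yes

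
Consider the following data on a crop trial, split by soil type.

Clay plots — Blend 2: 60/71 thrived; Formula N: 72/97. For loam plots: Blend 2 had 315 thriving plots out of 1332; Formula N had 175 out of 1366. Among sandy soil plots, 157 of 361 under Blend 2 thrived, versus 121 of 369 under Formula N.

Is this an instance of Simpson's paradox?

Clay: Blend 2 60/71 = 84.5%, Formula N 72/97 = 74.2% → Blend 2
Loam: Blend 2 315/1332 = 23.6%, Formula N 175/1366 = 12.8% → Blend 2
Sandy soil: Blend 2 157/361 = 43.5%, Formula N 121/369 = 32.8% → Blend 2
Overall: Blend 2 532/1764 = 30.2%, Formula N 368/1832 = 20.1% → Blend 2
Blend 2 wins overall and in every soil group — no reversal.

No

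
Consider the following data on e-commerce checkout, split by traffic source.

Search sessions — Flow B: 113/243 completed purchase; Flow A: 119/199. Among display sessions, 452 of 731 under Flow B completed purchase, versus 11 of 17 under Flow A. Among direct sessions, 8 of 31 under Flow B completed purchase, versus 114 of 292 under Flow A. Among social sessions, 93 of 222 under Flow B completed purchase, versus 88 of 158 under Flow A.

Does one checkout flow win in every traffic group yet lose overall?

Search: Flow B 113/243 = 46.5%, Flow A 119/199 = 59.8% → Flow A
Display: Flow B 452/731 = 61.8%, Flow A 11/17 = 64.7% → Flow A
Direct: Flow B 8/31 = 25.8%, Flow A 114/292 = 39.0% → Flow A
Social: Flow B 93/222 = 41.9%, Flow A 88/158 = 55.7% → Flow A
Overall: Flow B 666/1227 = 54.3%, Flow A 332/666 = 49.8% → Flow B
Flow A wins each traffic group but Flow B wins overall — the comparison reverses. Flow A's sessions skew toward direct, which has a lower base rate.

Yes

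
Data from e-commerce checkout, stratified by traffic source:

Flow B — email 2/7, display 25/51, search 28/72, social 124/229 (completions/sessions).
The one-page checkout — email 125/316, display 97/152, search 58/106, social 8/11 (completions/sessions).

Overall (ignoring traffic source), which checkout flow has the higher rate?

Email: Flow B 2/7 = 28.6%, the one-page checkout 125/316 = 39.6% → the one-page checkout
Display: Flow B 25/51 = 49.0%, the one-page checkout 97/152 = 63.8% → the one-page checkout
Search: Flow B 28/72 = 38.9%, the one-page checkout 58/106 = 54.7% → the one-page checkout
Social: Flow B 124/229 = 54.1%, the one-page checkout 8/11 = 72.7% → the one-page checkout
Overall: Flow B 179/359 = 49.9%, the one-page checkout 288/585 = 49.2% → Flow B
(The one-page checkout wins every traffic group but Flow B wins overall — the one-page checkout's sessions skew toward the low-rate email group.)

Flow B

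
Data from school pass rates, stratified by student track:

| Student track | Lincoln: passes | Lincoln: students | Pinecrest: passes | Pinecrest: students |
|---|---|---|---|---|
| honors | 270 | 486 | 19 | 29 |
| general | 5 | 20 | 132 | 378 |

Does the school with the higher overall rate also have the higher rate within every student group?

Honors: Lincoln 270/486 = 55.6%, Pinecrest 19/29 = 65.5% → Pinecrest
General: Lincoln 5/20 = 25.0%, Pinecrest 132/378 = 34.9% → Pinecrest
Overall: Lincoln 275/506 = 54.3%, Pinecrest 151/407 = 37.1% → Lincoln
Pinecrest wins each student group but Lincoln wins overall — the comparison reverses. Pinecrest's students skew toward general, which has a lower base rate.

No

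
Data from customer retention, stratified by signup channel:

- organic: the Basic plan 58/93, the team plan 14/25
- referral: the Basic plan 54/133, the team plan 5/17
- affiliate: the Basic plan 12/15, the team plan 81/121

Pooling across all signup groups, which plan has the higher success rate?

Organic: the Basic plan 58/93 = 62.4%, the team plan 14/25 = 56.0% → the Basic plan
Referral: the Basic plan 54/133 = 40.6%, the team plan 5/17 = 29.4% → the Basic plan
Affiliate: the Basic plan 12/15 = 80.0%, the team plan 81/121 = 66.9% → the Basic plan
Overall: the Basic plan 124/241 = 51.5%, the team plan 100/163 = 61.3% → the team plan
(The Basic plan wins every signup group but the team plan wins overall — the Basic plan's customers skew toward the low-rate referral group.)

the team plan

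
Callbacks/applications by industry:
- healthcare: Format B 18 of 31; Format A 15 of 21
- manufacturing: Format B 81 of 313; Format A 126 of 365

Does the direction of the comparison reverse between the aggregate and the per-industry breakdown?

No

Healthcare: Format B 18/31 = 58.1%, Format A 15/21 = 71.4% → Format A
Manufacturing: Format B 81/313 = 25.9%, Format A 126/365 = 34.5% → Format A
Overall: Format B 99/344 = 28.8%, Format A 141/386 = 36.5% → Format A
Format A wins overall and in every industry group — no reversal.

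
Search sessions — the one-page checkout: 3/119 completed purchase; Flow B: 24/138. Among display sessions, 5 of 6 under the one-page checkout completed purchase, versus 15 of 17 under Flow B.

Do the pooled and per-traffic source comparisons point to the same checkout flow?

Search: the one-page checkout 3/119 = 2.5%, Flow B 24/138 = 17.4% → Flow B
Display: the one-page checkout 5/6 = 83.3%, Flow B 15/17 = 88.2% → Flow B
Overall: the one-page checkout 8/125 = 6.4%, Flow B 39/155 = 25.2% → Flow B
Flow B wins overall and in every traffic group — no reversal.

Yes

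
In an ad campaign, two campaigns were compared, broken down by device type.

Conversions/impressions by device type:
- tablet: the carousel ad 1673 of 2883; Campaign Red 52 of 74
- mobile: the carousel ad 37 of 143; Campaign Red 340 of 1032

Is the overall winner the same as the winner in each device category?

No

Tablet: the carousel ad 1673/2883 = 58.0%, Campaign Red 52/74 = 70.3% → Campaign Red
Mobile: the carousel ad 37/143 = 25.9%, Campaign Red 340/1032 = 32.9% → Campaign Red
Overall: the carousel ad 1710/3026 = 56.5%, Campaign Red 392/1106 = 35.4% → the carousel ad
Campaign Red wins each device group but the carousel ad wins overall — the comparison reverses. Campaign Red's impressions skew toward mobile, which has a lower base rate.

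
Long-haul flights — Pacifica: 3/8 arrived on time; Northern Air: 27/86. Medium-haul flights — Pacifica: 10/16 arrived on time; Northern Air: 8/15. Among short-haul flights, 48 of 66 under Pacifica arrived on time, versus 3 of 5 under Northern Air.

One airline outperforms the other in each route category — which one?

Pacifica

Long-haul: Pacifica 3/8 = 37.5%, Northern Air 27/86 = 31.4% → Pacifica
Medium-haul: Pacifica 10/16 = 62.5%, Northern Air 8/15 = 53.3% → Pacifica
Short-haul: Pacifica 48/66 = 72.7%, Northern Air 3/5 = 60.0% → Pacifica
Pacifica has the higher rate in all 3 groups.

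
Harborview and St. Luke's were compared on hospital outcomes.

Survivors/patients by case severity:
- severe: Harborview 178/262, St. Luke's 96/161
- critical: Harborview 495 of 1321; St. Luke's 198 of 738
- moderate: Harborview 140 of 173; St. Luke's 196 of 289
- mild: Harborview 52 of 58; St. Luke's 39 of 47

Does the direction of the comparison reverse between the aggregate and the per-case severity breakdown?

Severe: Harborview 178/262 = 67.9%, St. Luke's 96/161 = 59.6% → Harborview
Critical: Harborview 495/1321 = 37.5%, St. Luke's 198/738 = 26.8% → Harborview
Moderate: Harborview 140/173 = 80.9%, St. Luke's 196/289 = 67.8% → Harborview
Mild: Harborview 52/58 = 89.7%, St. Luke's 39/47 = 83.0% → Harborview
Overall: Harborview 865/1814 = 47.7%, St. Luke's 529/1235 = 42.8% → Harborview
Harborview wins overall and in every case group — no reversal.

No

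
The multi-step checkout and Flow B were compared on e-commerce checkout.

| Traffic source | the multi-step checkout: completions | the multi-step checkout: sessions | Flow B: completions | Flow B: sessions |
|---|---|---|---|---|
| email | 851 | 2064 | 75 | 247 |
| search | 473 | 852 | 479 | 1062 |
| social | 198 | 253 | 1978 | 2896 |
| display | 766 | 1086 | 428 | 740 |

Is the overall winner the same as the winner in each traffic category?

Email: the multi-step checkout 851/2064 = 41.2%, Flow B 75/247 = 30.4% → the multi-step checkout
Search: the multi-step checkout 473/852 = 55.5%, Flow B 479/1062 = 45.1% → the multi-step checkout
Social: the multi-step checkout 198/253 = 78.3%, Flow B 1978/2896 = 68.3% → the multi-step checkout
Display: the multi-step checkout 766/1086 = 70.5%, Flow B 428/740 = 57.8% → the multi-step checkout
Overall: the multi-step checkout 2288/4255 = 53.8%, Flow B 2960/4945 = 59.9% → Flow B
The multi-step checkout wins each traffic group but Flow B wins overall — the comparison reverses. The multi-step checkout's sessions skew toward email, which has a lower base rate.

No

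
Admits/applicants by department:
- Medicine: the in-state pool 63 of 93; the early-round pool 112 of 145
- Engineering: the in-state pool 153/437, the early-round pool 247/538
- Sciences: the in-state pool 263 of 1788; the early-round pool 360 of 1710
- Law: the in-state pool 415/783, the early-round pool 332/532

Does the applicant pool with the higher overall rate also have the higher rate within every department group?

Yes

Medicine: the in-state pool 63/93 = 67.7%, the early-round pool 112/145 = 77.2% → the early-round pool
Engineering: the in-state pool 153/437 = 35.0%, the early-round pool 247/538 = 45.9% → the early-round pool
Sciences: the in-state pool 263/1788 = 14.7%, the early-round pool 360/1710 = 21.1% → the early-round pool
Law: the in-state pool 415/783 = 53.0%, the early-round pool 332/532 = 62.4% → the early-round pool
Overall: the in-state pool 894/3101 = 28.8%, the early-round pool 1051/2925 = 35.9% → the early-round pool
The early-round pool wins overall and in every department group — no reversal.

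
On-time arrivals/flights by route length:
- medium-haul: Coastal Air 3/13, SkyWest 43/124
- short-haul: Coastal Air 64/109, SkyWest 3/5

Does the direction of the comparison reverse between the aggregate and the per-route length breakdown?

Medium-haul: Coastal Air 3/13 = 23.1%, SkyWest 43/124 = 34.7% → SkyWest
Short-haul: Coastal Air 64/109 = 58.7%, SkyWest 3/5 = 60.0% → SkyWest
Overall: Coastal Air 67/122 = 54.9%, SkyWest 46/129 = 35.7% → Coastal Air
SkyWest wins each route group but Coastal Air wins overall — the comparison reverses. SkyWest's flights skew toward medium-haul, which has a lower base rate.

Yes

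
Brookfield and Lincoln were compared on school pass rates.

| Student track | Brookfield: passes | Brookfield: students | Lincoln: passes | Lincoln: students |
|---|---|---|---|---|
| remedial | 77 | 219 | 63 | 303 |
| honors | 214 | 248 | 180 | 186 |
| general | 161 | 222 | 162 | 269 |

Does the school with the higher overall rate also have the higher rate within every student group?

Remedial: Brookfield 77/219 = 35.2%, Lincoln 63/303 = 20.8% → Brookfield
Honors: Brookfield 214/248 = 86.3%, Lincoln 180/186 = 96.8% → Lincoln
General: Brookfield 161/222 = 72.5%, Lincoln 162/269 = 60.2% → Brookfield
Overall: Brookfield 452/689 = 65.6%, Lincoln 405/758 = 53.4% → Brookfield
Neither sweeps: Brookfield wins 2 of 3 groups, Lincoln wins 1. Brookfield wins overall but not every group — no Simpson reversal.

No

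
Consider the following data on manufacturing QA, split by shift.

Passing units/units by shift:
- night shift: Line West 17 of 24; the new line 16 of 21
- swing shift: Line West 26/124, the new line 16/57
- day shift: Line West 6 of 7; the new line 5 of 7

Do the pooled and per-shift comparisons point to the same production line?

Night shift: Line West 17/24 = 70.8%, the new line 16/21 = 76.2% → the new line
Swing shift: Line West 26/124 = 21.0%, the new line 16/57 = 28.1% → the new line
Day shift: Line West 6/7 = 85.7%, the new line 5/7 = 71.4% → Line West
Overall: Line West 49/155 = 31.6%, the new line 37/85 = 43.5% → the new line
Neither sweeps: Line West wins 1 of 3 groups, the new line wins 2. The new line wins overall but not every group — no Simpson reversal.

No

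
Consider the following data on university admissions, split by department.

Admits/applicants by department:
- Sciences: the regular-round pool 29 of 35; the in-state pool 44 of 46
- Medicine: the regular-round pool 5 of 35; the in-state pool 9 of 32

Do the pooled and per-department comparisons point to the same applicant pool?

Sciences: the regular-round pool 29/35 = 82.9%, the in-state pool 44/46 = 95.7% → the in-state pool
Medicine: the regular-round pool 5/35 = 14.3%, the in-state pool 9/32 = 28.1% → the in-state pool
Overall: the regular-round pool 34/70 = 48.6%, the in-state pool 53/78 = 67.9% → the in-state pool
The in-state pool wins overall and in every department group — no reversal.

Yes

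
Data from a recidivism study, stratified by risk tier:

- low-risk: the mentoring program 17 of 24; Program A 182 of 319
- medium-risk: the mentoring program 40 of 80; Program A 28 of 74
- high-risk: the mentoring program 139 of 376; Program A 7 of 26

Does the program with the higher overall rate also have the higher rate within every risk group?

No

Low-risk: the mentoring program 17/24 = 70.8%, Program A 182/319 = 57.1% → the mentoring program
Medium-risk: the mentoring program 40/80 = 50.0%, Program A 28/74 = 37.8% → the mentoring program
High-risk: the mentoring program 139/376 = 37.0%, Program A 7/26 = 26.9% → the mentoring program
Overall: the mentoring program 196/480 = 40.8%, Program A 217/419 = 51.8% → Program A
The mentoring program wins each risk group but Program A wins overall — the comparison reverses. The mentoring program's participants skew toward high-risk, which has a lower base rate.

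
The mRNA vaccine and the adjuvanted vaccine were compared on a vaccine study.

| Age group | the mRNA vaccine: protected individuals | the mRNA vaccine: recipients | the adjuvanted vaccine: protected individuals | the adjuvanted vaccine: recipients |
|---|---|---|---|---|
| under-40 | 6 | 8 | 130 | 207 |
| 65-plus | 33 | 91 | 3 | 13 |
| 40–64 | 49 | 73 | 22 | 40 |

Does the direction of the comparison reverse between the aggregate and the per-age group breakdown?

Yes

Under-40: the mRNA vaccine 6/8 = 75.0%, the adjuvanted vaccine 130/207 = 62.8% → the mRNA vaccine
65-plus: the mRNA vaccine 33/91 = 36.3%, the adjuvanted vaccine 3/13 = 23.1% → the mRNA vaccine
40–64: the mRNA vaccine 49/73 = 67.1%, the adjuvanted vaccine 22/40 = 55.0% → the mRNA vaccine
Overall: the mRNA vaccine 88/172 = 51.2%, the adjuvanted vaccine 155/260 = 59.6% → the adjuvanted vaccine
The mRNA vaccine wins each age group but the adjuvanted vaccine wins overall — the comparison reverses. The mRNA vaccine's recipients skew toward 65-plus, which has a lower base rate.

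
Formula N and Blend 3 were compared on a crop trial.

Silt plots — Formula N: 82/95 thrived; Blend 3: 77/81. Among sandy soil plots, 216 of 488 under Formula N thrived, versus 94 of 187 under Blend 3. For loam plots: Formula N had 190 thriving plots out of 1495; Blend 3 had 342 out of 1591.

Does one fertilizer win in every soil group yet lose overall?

Silt: Formula N 82/95 = 86.3%, Blend 3 77/81 = 95.1% → Blend 3
Sandy soil: Formula N 216/488 = 44.3%, Blend 3 94/187 = 50.3% → Blend 3
Loam: Formula N 190/1495 = 12.7%, Blend 3 342/1591 = 21.5% → Blend 3
Overall: Formula N 488/2078 = 23.5%, Blend 3 513/1859 = 27.6% → Blend 3
Blend 3 wins overall and in every soil group — no reversal.

No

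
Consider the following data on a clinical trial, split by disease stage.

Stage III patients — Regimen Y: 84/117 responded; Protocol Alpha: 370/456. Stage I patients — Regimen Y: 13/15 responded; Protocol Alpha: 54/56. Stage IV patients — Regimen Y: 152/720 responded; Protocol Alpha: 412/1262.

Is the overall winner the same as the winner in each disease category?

Yes

Stage III: Regimen Y 84/117 = 71.8%, Protocol Alpha 370/456 = 81.1% → Protocol Alpha
Stage I: Regimen Y 13/15 = 86.7%, Protocol Alpha 54/56 = 96.4% → Protocol Alpha
Stage IV: Regimen Y 152/720 = 21.1%, Protocol Alpha 412/1262 = 32.6% → Protocol Alpha
Overall: Regimen Y 249/852 = 29.2%, Protocol Alpha 836/1774 = 47.1% → Protocol Alpha
Protocol Alpha wins overall and in every disease group — no reversal.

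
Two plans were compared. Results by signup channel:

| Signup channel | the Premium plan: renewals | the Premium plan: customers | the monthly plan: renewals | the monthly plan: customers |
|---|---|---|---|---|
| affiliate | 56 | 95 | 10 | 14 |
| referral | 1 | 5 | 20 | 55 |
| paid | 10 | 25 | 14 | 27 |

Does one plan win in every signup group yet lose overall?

Yes

Affiliate: the Premium plan 56/95 = 58.9%, the monthly plan 10/14 = 71.4% → the monthly plan
Referral: the Premium plan 1/5 = 20.0%, the monthly plan 20/55 = 36.4% → the monthly plan
Paid: the Premium plan 10/25 = 40.0%, the monthly plan 14/27 = 51.9% → the monthly plan
Overall: the Premium plan 67/125 = 53.6%, the monthly plan 44/96 = 45.8% → the Premium plan
The monthly plan wins each signup group but the Premium plan wins overall — the comparison reverses. The monthly plan's customers skew toward referral, which has a lower base rate.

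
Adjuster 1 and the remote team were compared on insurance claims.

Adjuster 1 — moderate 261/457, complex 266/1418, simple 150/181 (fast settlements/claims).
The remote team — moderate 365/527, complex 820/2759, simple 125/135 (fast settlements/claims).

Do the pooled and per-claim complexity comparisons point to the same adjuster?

Yes

Moderate: Adjuster 1 261/457 = 57.1%, the remote team 365/527 = 69.3% → the remote team
Complex: Adjuster 1 266/1418 = 18.8%, the remote team 820/2759 = 29.7% → the remote team
Simple: Adjuster 1 150/181 = 82.9%, the remote team 125/135 = 92.6% → the remote team
Overall: Adjuster 1 677/2056 = 32.9%, the remote team 1310/3421 = 38.3% → the remote team
The remote team wins overall and in every claim group — no reversal.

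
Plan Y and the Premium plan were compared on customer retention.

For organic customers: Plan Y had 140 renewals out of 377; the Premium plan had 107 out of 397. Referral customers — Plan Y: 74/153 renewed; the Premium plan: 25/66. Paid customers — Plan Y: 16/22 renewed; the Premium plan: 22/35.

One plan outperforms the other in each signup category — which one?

Organic: Plan Y 140/377 = 37.1%, the Premium plan 107/397 = 27.0% → Plan Y
Referral: Plan Y 74/153 = 48.4%, the Premium plan 25/66 = 37.9% → Plan Y
Paid: Plan Y 16/22 = 72.7%, the Premium plan 22/35 = 62.9% → Plan Y
Plan Y has the higher rate in all 3 groups.

Plan Y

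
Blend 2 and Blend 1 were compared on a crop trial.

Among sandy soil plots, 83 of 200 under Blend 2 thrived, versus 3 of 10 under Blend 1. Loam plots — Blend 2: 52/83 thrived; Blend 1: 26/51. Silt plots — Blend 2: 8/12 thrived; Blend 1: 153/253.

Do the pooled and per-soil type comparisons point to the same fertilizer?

No

Sandy soil: Blend 2 83/200 = 41.5%, Blend 1 3/10 = 30.0% → Blend 2
Loam: Blend 2 52/83 = 62.7%, Blend 1 26/51 = 51.0% → Blend 2
Silt: Blend 2 8/12 = 66.7%, Blend 1 153/253 = 60.5% → Blend 2
Overall: Blend 2 143/295 = 48.5%, Blend 1 182/314 = 58.0% → Blend 1
Blend 2 wins each soil group but Blend 1 wins overall — the comparison reverses. Blend 2's plots skew toward sandy soil, which has a lower base rate.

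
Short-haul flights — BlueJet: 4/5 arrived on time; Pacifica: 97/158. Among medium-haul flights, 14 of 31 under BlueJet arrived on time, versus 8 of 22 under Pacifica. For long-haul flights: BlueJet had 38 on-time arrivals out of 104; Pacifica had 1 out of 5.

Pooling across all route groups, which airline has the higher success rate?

Pacifica

Short-haul: BlueJet 4/5 = 80.0%, Pacifica 97/158 = 61.4% → BlueJet
Medium-haul: BlueJet 14/31 = 45.2%, Pacifica 8/22 = 36.4% → BlueJet
Long-haul: BlueJet 38/104 = 36.5%, Pacifica 1/5 = 20.0% → BlueJet
Overall: BlueJet 56/140 = 40.0%, Pacifica 106/185 = 57.3% → Pacifica
(BlueJet wins every route group but Pacifica wins overall — BlueJet's flights skew toward the low-rate long-haul group.)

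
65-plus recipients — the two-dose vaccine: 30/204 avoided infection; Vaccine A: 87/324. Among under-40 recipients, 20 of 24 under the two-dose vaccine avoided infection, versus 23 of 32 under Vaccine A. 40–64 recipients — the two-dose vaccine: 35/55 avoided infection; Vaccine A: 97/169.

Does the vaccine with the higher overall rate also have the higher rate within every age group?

65-plus: the two-dose vaccine 30/204 = 14.7%, Vaccine A 87/324 = 26.9% → Vaccine A
Under-40: the two-dose vaccine 20/24 = 83.3%, Vaccine A 23/32 = 71.9% → the two-dose vaccine
40–64: the two-dose vaccine 35/55 = 63.6%, Vaccine A 97/169 = 57.4% → the two-dose vaccine
Overall: the two-dose vaccine 85/283 = 30.0%, Vaccine A 207/525 = 39.4% → Vaccine A
Neither sweeps: the two-dose vaccine wins 2 of 3 groups, Vaccine A wins 1. Vaccine A wins overall but not every group — no Simpson reversal.

No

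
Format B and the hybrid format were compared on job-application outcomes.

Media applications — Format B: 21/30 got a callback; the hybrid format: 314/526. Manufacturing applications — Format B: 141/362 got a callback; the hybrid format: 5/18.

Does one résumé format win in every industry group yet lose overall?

Media: Format B 21/30 = 70.0%, the hybrid format 314/526 = 59.7% → Format B
Manufacturing: Format B 141/362 = 39.0%, the hybrid format 5/18 = 27.8% → Format B
Overall: Format B 162/392 = 41.3%, the hybrid format 319/544 = 58.6% → the hybrid format
Format B wins each industry group but the hybrid format wins overall — the comparison reverses. Format B's applications skew toward manufacturing, which has a lower base rate.

Yes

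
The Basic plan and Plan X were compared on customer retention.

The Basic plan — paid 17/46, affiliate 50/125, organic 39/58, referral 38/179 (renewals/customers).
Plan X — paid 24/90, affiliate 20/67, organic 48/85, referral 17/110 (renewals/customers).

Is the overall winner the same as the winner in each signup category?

Yes

Paid: the Basic plan 17/46 = 37.0%, Plan X 24/90 = 26.7% → the Basic plan
Affiliate: the Basic plan 50/125 = 40.0%, Plan X 20/67 = 29.9% → the Basic plan
Organic: the Basic plan 39/58 = 67.2%, Plan X 48/85 = 56.5% → the Basic plan
Referral: the Basic plan 38/179 = 21.2%, Plan X 17/110 = 15.5% → the Basic plan
Overall: the Basic plan 144/408 = 35.3%, Plan X 109/352 = 31.0% → the Basic plan
The Basic plan wins overall and in every signup group — no reversal.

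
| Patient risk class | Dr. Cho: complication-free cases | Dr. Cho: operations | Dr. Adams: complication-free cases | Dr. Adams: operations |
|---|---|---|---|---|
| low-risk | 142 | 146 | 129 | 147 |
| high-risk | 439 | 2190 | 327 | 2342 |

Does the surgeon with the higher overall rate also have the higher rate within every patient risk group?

Yes

Low-risk: Dr. Cho 142/146 = 97.3%, Dr. Adams 129/147 = 87.8% → Dr. Cho
High-risk: Dr. Cho 439/2190 = 20.0%, Dr. Adams 327/2342 = 14.0% → Dr. Cho
Overall: Dr. Cho 581/2336 = 24.9%, Dr. Adams 456/2489 = 18.3% → Dr. Cho
Dr. Cho wins overall and in every patient risk group — no reversal.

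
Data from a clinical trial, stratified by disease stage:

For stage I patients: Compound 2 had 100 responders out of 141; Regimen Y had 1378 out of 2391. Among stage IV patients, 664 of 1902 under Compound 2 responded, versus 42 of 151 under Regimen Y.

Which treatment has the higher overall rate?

Regimen Y

Stage I: Compound 2 100/141 = 70.9%, Regimen Y 1378/2391 = 57.6% → Compound 2
Stage IV: Compound 2 664/1902 = 34.9%, Regimen Y 42/151 = 27.8% → Compound 2
Overall: Compound 2 764/2043 = 37.4%, Regimen Y 1420/2542 = 55.9% → Regimen Y
(Compound 2 wins every disease group but Regimen Y wins overall — Compound 2's patients skew toward the low-rate stage IV group.)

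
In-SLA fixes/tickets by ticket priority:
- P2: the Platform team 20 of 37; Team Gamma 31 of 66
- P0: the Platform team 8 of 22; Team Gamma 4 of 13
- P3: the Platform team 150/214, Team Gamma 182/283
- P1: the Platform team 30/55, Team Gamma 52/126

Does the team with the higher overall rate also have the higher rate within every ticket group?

Yes

P2: the Platform team 20/37 = 54.1%, Team Gamma 31/66 = 47.0% → the Platform team
P0: the Platform team 8/22 = 36.4%, Team Gamma 4/13 = 30.8% → the Platform team
P3: the Platform team 150/214 = 70.1%, Team Gamma 182/283 = 64.3% → the Platform team
P1: the Platform team 30/55 = 54.5%, Team Gamma 52/126 = 41.3% → the Platform team
Overall: the Platform team 208/328 = 63.4%, Team Gamma 269/488 = 55.1% → the Platform team
The Platform team wins overall and in every ticket group — no reversal.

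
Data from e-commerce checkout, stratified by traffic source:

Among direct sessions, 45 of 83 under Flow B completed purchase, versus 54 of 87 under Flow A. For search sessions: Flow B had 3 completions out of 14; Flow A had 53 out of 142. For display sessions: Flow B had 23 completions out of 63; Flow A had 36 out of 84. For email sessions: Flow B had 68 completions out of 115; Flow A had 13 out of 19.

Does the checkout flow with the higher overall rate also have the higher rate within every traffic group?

No

Direct: Flow B 45/83 = 54.2%, Flow A 54/87 = 62.1% → Flow A
Search: Flow B 3/14 = 21.4%, Flow A 53/142 = 37.3% → Flow A
Display: Flow B 23/63 = 36.5%, Flow A 36/84 = 42.9% → Flow A
Email: Flow B 68/115 = 59.1%, Flow A 13/19 = 68.4% → Flow A
Overall: Flow B 139/275 = 50.5%, Flow A 156/332 = 47.0% → Flow B
Flow A wins each traffic group but Flow B wins overall — the comparison reverses. Flow A's sessions skew toward search, which has a lower base rate.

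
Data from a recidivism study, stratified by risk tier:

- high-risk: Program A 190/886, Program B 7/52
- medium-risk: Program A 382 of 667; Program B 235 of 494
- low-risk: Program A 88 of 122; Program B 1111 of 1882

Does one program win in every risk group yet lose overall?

Yes

High-risk: Program A 190/886 = 21.4%, Program B 7/52 = 13.5% → Program A
Medium-risk: Program A 382/667 = 57.3%, Program B 235/494 = 47.6% → Program A
Low-risk: Program A 88/122 = 72.1%, Program B 1111/1882 = 59.0% → Program A
Overall: Program A 660/1675 = 39.4%, Program B 1353/2428 = 55.7% → Program B
Program A wins each risk group but Program B wins overall — the comparison reverses. Program A's participants skew toward high-risk, which has a lower base rate.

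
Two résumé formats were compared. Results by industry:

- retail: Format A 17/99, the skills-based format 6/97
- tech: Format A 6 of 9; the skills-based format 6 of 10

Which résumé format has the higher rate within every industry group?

Retail: Format A 17/99 = 17.2%, the skills-based format 6/97 = 6.2% → Format A
Tech: Format A 6/9 = 66.7%, the skills-based format 6/10 = 60.0% → Format A
Format A has the higher rate in both groups.

Format A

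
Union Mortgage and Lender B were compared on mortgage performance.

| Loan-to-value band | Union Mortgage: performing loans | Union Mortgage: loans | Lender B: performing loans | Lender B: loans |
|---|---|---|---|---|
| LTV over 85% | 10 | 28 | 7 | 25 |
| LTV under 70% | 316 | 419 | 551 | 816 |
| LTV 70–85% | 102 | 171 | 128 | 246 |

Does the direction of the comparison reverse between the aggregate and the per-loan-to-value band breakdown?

No

LTV over 85%: Union Mortgage 10/28 = 35.7%, Lender B 7/25 = 28.0% → Union Mortgage
LTV under 70%: Union Mortgage 316/419 = 75.4%, Lender B 551/816 = 67.5% → Union Mortgage
LTV 70–85%: Union Mortgage 102/171 = 59.6%, Lender B 128/246 = 52.0% → Union Mortgage
Overall: Union Mortgage 428/618 = 69.3%, Lender B 686/1087 = 63.1% → Union Mortgage
Union Mortgage wins overall and in every loan-to-value group — no reversal.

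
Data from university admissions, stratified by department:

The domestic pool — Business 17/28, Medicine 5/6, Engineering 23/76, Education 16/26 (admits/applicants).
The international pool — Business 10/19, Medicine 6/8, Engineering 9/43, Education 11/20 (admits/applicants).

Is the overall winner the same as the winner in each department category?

Yes

Business: the domestic pool 17/28 = 60.7%, the international pool 10/19 = 52.6% → the domestic pool
Medicine: the domestic pool 5/6 = 83.3%, the international pool 6/8 = 75.0% → the domestic pool
Engineering: the domestic pool 23/76 = 30.3%, the international pool 9/43 = 20.9% → the domestic pool
Education: the domestic pool 16/26 = 61.5%, the international pool 11/20 = 55.0% → the domestic pool
Overall: the domestic pool 61/136 = 44.9%, the international pool 36/90 = 40.0% → the domestic pool
The domestic pool wins overall and in every department group — no reversal.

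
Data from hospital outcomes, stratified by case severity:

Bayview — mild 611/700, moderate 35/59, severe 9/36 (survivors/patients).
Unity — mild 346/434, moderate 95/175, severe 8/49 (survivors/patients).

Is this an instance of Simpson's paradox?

No

Mild: Bayview 611/700 = 87.3%, Unity 346/434 = 79.7% → Bayview
Moderate: Bayview 35/59 = 59.3%, Unity 95/175 = 54.3% → Bayview
Severe: Bayview 9/36 = 25.0%, Unity 8/49 = 16.3% → Bayview
Overall: Bayview 655/795 = 82.4%, Unity 449/658 = 68.2% → Bayview
Bayview wins overall and in every case group — no reversal.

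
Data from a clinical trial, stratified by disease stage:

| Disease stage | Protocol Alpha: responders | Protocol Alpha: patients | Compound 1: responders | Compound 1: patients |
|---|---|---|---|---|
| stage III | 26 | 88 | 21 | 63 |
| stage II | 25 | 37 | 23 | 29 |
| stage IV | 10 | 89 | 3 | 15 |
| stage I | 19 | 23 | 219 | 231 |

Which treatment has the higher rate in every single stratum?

Stage III: Protocol Alpha 26/88 = 29.5%, Compound 1 21/63 = 33.3% → Compound 1
Stage II: Protocol Alpha 25/37 = 67.6%, Compound 1 23/29 = 79.3% → Compound 1
Stage IV: Protocol Alpha 10/89 = 11.2%, Compound 1 3/15 = 20.0% → Compound 1
Stage I: Protocol Alpha 19/23 = 82.6%, Compound 1 219/231 = 94.8% → Compound 1
Compound 1 has the higher rate in all 4 groups.

Compound 1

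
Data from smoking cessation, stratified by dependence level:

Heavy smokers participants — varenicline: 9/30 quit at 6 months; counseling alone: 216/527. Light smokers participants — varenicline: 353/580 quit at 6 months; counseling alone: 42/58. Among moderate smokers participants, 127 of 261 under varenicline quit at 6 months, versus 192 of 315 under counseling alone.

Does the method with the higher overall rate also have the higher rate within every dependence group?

Heavy smokers: varenicline 9/30 = 30.0%, counseling alone 216/527 = 41.0% → counseling alone
Light smokers: varenicline 353/580 = 60.9%, counseling alone 42/58 = 72.4% → counseling alone
Moderate smokers: varenicline 127/261 = 48.7%, counseling alone 192/315 = 61.0% → counseling alone
Overall: varenicline 489/871 = 56.1%, counseling alone 450/900 = 50.0% → varenicline
Counseling alone wins each dependence group but varenicline wins overall — the comparison reverses. Counseling alone's participants skew toward heavy smokers, which has a lower base rate.

No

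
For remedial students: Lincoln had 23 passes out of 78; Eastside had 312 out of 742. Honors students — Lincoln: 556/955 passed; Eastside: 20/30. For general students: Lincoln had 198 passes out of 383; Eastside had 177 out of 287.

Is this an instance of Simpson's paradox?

Remedial: Lincoln 23/78 = 29.5%, Eastside 312/742 = 42.0% → Eastside
Honors: Lincoln 556/955 = 58.2%, Eastside 20/30 = 66.7% → Eastside
General: Lincoln 198/383 = 51.7%, Eastside 177/287 = 61.7% → Eastside
Overall: Lincoln 777/1416 = 54.9%, Eastside 509/1059 = 48.1% → Lincoln
Eastside wins each student group but Lincoln wins overall — the comparison reverses. Eastside's students skew toward remedial, which has a lower base rate.

Yes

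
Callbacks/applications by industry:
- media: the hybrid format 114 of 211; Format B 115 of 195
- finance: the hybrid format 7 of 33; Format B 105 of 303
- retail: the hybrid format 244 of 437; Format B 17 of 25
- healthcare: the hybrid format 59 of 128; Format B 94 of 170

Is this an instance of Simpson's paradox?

Media: the hybrid format 114/211 = 54.0%, Format B 115/195 = 59.0% → Format B
Finance: the hybrid format 7/33 = 21.2%, Format B 105/303 = 34.7% → Format B
Retail: the hybrid format 244/437 = 55.8%, Format B 17/25 = 68.0% → Format B
Healthcare: the hybrid format 59/128 = 46.1%, Format B 94/170 = 55.3% → Format B
Overall: the hybrid format 424/809 = 52.4%, Format B 331/693 = 47.8% → the hybrid format
Format B wins each industry group but the hybrid format wins overall — the comparison reverses. Format B's applications skew toward finance, which has a lower base rate.

Yes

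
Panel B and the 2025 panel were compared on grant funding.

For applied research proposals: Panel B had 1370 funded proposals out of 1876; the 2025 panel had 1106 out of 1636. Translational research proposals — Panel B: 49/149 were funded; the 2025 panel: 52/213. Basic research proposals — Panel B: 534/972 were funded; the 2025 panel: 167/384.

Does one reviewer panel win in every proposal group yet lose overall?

Applied research: Panel B 1370/1876 = 73.0%, the 2025 panel 1106/1636 = 67.6% → Panel B
Translational research: Panel B 49/149 = 32.9%, the 2025 panel 52/213 = 24.4% → Panel B
Basic research: Panel B 534/972 = 54.9%, the 2025 panel 167/384 = 43.5% → Panel B
Overall: Panel B 1953/2997 = 65.2%, the 2025 panel 1325/2233 = 59.3% → Panel B
Panel B wins overall and in every proposal group — no reversal.

No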